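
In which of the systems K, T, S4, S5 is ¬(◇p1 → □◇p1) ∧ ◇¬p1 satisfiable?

K, T, S4

S4-tableau for the formula:
1. ¬(◇p1 → □◇p1) ∧ ◇¬p1, u
2. ¬(◇p1 → □◇p1), u   [∧-rule on 1]
3. ◇¬p1, u   [∧-rule on 1]
4. ◇p1, u   [¬→-rule on 2]
5. ¬□◇p1, u   [¬→-rule on 2]
6. ¬p1, v   [◇-rule on 3: fresh world v, uRv]
7. p1, w   [◇-rule on 4: fresh world w, uRw]
8. ¬◇p1, x   [¬□-rule on 5: fresh world x, uRx]
9. ¬p1, x   [¬◇-rule on 8 via xRx]
Accessibility: uRu, uRv, uRw, uRx, vRv, wRw, xRx
Complete open branch: satisfiable in S4, hence also in K, T (this S4-model is also a K-model and a T-model).
S5-tableau for the formula:
1. ¬(◇p1 → □◇p1) ∧ ◇¬p1, u
2. ¬(◇p1 → □◇p1), u   [∧-rule on 1]
3. ◇¬p1, u   [∧-rule on 1]
4. ◇p1, u   [¬→-rule on 2]
5. ¬□◇p1, u   [¬→-rule on 2]
6. ¬p1, v   [◇-rule on 3: fresh world v, uRv]
7. p1, w   [◇-rule on 4: fresh world w, uRw]
8. ¬◇p1, x   [¬□-rule on 5: fresh world x, uRx]
9. ¬p1, u   [¬◇-rule on 8 via xRu]
10. ¬p1, w   [¬◇-rule on 8 via xRw]
Accessibility: uRu, uRv, uRw, uRx, vRu, vRv, vRw, vRx, wRu, wRv, wRw, wRx, xRu, xRv, xRw, xRx
Branch closes: p1 and ¬p1 both at w.
Every branch closes (one shown): unsatisfiable in S5.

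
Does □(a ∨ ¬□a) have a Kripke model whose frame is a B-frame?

Satisfiable (open branch found)

1. □(a ∨ ¬□a), 0
2. a ∨ ¬□a, 0   [□-rule on 1 via 0R0]
3. ¬□a, 0   [∨-rule on 2 (branches; this branch)]
4. ¬a, 1   [¬□-rule on 3: fresh world 1, 0R1]
5. a ∨ ¬□a, 1   [□-rule on 1 via 0R1]
6. ¬□a, 1   [∨-rule on 5 (branches; this branch)]
7. ¬a, 2   [¬□-rule on 6: fresh world 2, 1R2]
Accessibility: 0R0, 0R1, 1R0, 1R1, 1R2, 2R1, 2R2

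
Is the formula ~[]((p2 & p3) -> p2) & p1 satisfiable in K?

1. ~[]((p2 & p3) -> p2) & p1, w0
2. ~[]((p2 & p3) -> p2), w0
3. p1, w0
4. ~((p2 & p3) -> p2), w1
5. p2 & p3, w1
6. ~p2, w1
7. p2, w1
8. p3, w1
Accessibility: w0Rw1
Branch closes: p2 and ~p2 both at w1.
(One branch shown.) All branches close.

Unsatisfiable (every branch closes)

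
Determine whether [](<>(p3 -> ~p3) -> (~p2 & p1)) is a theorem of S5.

Not valid

Tableau for the negation ~[](<>(p3 -> ~p3) -> (~p2 & p1)):
1. ~[](<>(p3 -> ~p3) -> (~p2 & p1)), u
2. ~(<>(p3 -> ~p3) -> (~p2 & p1)), v   [~[]-rule on 1: fresh world v, uRv]
3. <>(p3 -> ~p3), v   [~->-rule on 2]
4. ~(~p2 & p1), v   [~->-rule on 2]
5. ~p1, v   [~&-rule on 4 (branches; this branch)]
6. p3 -> ~p3, w   [<>-rule on 3: fresh world w, vRw]
7. ~p3, w   [->-rule on 6 (branches; this branch)]
Accessibility: uRu, uRv, uRw, vRu, vRv, vRw, wRu, wRv, wRw
The negation has an open branch (countermodel exists).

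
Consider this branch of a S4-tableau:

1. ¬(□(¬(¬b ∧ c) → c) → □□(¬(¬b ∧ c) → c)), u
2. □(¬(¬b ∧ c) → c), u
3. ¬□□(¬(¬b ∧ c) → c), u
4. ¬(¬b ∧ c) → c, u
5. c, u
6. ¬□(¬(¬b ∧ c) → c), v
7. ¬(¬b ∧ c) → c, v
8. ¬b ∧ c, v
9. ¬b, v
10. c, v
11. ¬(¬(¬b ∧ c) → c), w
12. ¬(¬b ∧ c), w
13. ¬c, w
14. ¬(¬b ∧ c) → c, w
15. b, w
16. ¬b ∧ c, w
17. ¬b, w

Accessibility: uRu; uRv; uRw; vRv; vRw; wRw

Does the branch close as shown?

Both b and ¬b appear at w.

Closed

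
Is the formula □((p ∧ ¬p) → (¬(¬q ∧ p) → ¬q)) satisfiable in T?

1. □((p ∧ ¬p) → (¬(¬q ∧ p) → ¬q)), u
2. (p ∧ ¬p) → (¬(¬q ∧ p) → ¬q), u   [□-rule on 1 via uRu]
3. ¬(¬q ∧ p) → ¬q, u   [→-rule on 2 (branches; this branch)]
4. ¬q, u   [→-rule on 3 (branches; this branch)]
Accessibility: uRu

Yes, satisfiable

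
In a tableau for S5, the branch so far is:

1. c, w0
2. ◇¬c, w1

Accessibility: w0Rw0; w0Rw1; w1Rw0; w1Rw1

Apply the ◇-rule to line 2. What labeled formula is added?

a fresh world w2 with w1Rw2, and ¬c at w2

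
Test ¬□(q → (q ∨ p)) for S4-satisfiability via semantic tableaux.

1. ¬□(q → (q ∨ p)), w0
2. ¬(q → (q ∨ p)), w1
3. q, w1
4. ¬(q ∨ p), w1
5. ¬q, w1
6. ¬p, w1
Accessibility: w0Rw0, w0Rw1, w1Rw1
Branch closes: q and ¬q both at w1.
(One branch shown.) All branches close.

Unsatisfiable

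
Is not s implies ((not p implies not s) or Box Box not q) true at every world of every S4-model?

Valid

Tableau for the negation not (not s implies ((not p implies not s) or Box Box not q)):
1. not (not s implies ((not p implies not s) or Box Box not q)), w0
2. not s, w0
3. not ((not p implies not s) or Box Box not q), w0
4. not (not p implies not s), w0
5. not Box Box not q, w0
6. not p, w0
7. s, w0
Accessibility: w0Rw0
Branch closes: s and not s both at w0.
All branches of the negation close; one closing branch shown above.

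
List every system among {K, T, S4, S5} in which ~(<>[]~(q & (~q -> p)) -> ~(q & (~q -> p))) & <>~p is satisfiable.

K, T, S4

S5-tableau for the formula:
1. ~(<>[]~(q & (~q -> p)) -> ~(q & (~q -> p))) & <>~p, w0
2. ~(<>[]~(q & (~q -> p)) -> ~(q & (~q -> p))), w0
3. <>~p, w0
4. <>[]~(q & (~q -> p)), w0
5. q & (~q -> p), w0
6. q, w0
7. ~q -> p, w0
8. p, w0
9. ~p, w1
10. []~(q & (~q -> p)), w2
11. ~(q & (~q -> p)), w0
12. ~(q & (~q -> p)), w1
13. ~(q & (~q -> p)), w2
14. ~(~q -> p), w0
15. ~q, w0
16. ~p, w0
Accessibility: w0Rw0, w0Rw1, w0Rw2, w1Rw0, w1Rw1, w1Rw2, w2Rw0, w2Rw1, w2Rw2
Branch closes: q and ~q both at w0.
Every branch closes (one shown): unsatisfiable in S5.
S4-tableau for the formula:
1. ~(<>[]~(q & (~q -> p)) -> ~(q & (~q -> p))) & <>~p, w0
2. ~(<>[]~(q & (~q -> p)) -> ~(q & (~q -> p))), w0
3. <>~p, w0
4. <>[]~(q & (~q -> p)), w0
5. q & (~q -> p), w0
6. q, w0
7. ~q -> p, w0
8. p, w0
9. ~p, w1
10. []~(q & (~q -> p)), w2
11. ~(q & (~q -> p)), w2
12. ~(~q -> p), w2
13. ~q, w2
14. ~p, w2
Accessibility: w0Rw0, w0Rw1, w0Rw2, w1Rw1, w2Rw2
Complete open branch: satisfiable in S4, hence also in K, T (this S4-model is also a K-model and a T-model).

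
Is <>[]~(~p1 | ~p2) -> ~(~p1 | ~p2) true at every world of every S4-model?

Not valid

Tableau for the negation ~(<>[]~(~p1 | ~p2) -> ~(~p1 | ~p2)):
1. ~(<>[]~(~p1 | ~p2) -> ~(~p1 | ~p2)), w0
2. <>[]~(~p1 | ~p2), w0
3. ~p1 | ~p2, w0
4. ~p2, w0
5. []~(~p1 | ~p2), w1
6. ~(~p1 | ~p2), w1
7. p1, w1
8. p2, w1
Accessibility: w0Rw0, w0Rw1, w1Rw1
The negation has an open branch (countermodel exists).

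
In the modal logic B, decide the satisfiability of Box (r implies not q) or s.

1. Box (r implies not q) or s, w0
2. s, w0
Accessibility: w0Rw0

Yes, satisfiable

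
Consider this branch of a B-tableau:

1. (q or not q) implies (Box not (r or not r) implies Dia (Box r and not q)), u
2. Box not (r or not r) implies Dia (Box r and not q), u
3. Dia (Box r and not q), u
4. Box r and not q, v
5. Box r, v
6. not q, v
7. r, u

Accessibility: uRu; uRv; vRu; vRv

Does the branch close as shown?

No atom appears with both signs at the same world.

Not closed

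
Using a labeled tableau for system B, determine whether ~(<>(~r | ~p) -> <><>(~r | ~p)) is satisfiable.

Unsatisfiable (every branch closes)

1. ~(<>(~r | ~p) -> <><>(~r | ~p)), 0
2. <>(~r | ~p), 0
3. ~<><>(~r | ~p), 0
4. ~<>(~r | ~p), 0
5. ~(~r | ~p), 0
6. r, 0
7. p, 0
8. ~r | ~p, 1
9. ~<>(~r | ~p), 1
10. ~(~r | ~p), 1
11. r, 1
12. p, 1
13. ~p, 1
Accessibility: 0R0, 0R1, 1R0, 1R1
Branch closes: p and ~p both at 1.
All branches of the tableau close; one closing branch shown above.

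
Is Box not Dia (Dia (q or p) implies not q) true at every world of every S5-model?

Not valid

Tableau for the negation not Box not Dia (Dia (q or p) implies not q):
1. not Box not Dia (Dia (q or p) implies not q), u
2. Dia (Dia (q or p) implies not q), v
3. Dia (q or p) implies not q, w
4. not q, w
Accessibility: uRu, uRv, uRw, vRu, vRv, vRw, wRu, wRv, wRw
The negation has an open branch (countermodel exists).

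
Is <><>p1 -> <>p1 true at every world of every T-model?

Tableau for the negation ~(<><>p1 -> <>p1):
1. ~(<><>p1 -> <>p1), 0
2. <><>p1, 0
3. ~<>p1, 0
4. ~p1, 0
5. <>p1, 1
6. ~p1, 1
7. p1, 2
Accessibility: 0R0, 0R1, 1R1, 1R2, 2R2
The negation has an open branch (countermodel exists).

Invalid (countermodel exists)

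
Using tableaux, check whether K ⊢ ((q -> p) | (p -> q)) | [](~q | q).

Valid

Tableau for the negation ~(((q -> p) | (p -> q)) | [](~q | q)):
1. ~(((q -> p) | (p -> q)) | [](~q | q)), 0
2. ~((q -> p) | (p -> q)), 0   [~|-rule on 1]
3. ~[](~q | q), 0   [~|-rule on 1]
4. ~(q -> p), 0   [~|-rule on 2]
5. ~(p -> q), 0   [~|-rule on 2]
6. q, 0   [~->-rule on 4]
7. ~p, 0   [~->-rule on 4]
8. p, 0   [~->-rule on 5]
9. ~q, 0   [~->-rule on 5]
Branch closes: p and ~p both at 0.
All branches of the negation close; one closing branch shown above.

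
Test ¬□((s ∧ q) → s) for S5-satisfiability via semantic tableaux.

Unsatisfiable

1. ¬□((s ∧ q) → s), w0
2. ¬((s ∧ q) → s), w1
3. s ∧ q, w1
4. ¬s, w1
5. s, w1
6. q, w1
Accessibility: w0Rw0, w0Rw1, w1Rw0, w1Rw1
Branch closes: s and ¬s both at w1.
All branches of the tableau close; one closing branch shown above.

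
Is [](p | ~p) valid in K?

Tableau for the negation ~[](p | ~p):
1. ~[](p | ~p), u
2. ~(p | ~p), v   [~[]-rule on 1: fresh world v, uRv]
3. ~p, v   [~|-rule on 2]
4. p, v   [~|-rule on 2]
Accessibility: uRv
Branch closes: p and ~p both at v.
Every branch of the negation's tableau closes; the branch above is one of them.

Valid in K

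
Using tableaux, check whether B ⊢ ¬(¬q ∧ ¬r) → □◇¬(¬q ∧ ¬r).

Yes, valid

Tableau for the negation ¬(¬(¬q ∧ ¬r) → □◇¬(¬q ∧ ¬r)):
1. ¬(¬(¬q ∧ ¬r) → □◇¬(¬q ∧ ¬r)), 0
2. ¬(¬q ∧ ¬r), 0
3. ¬□◇¬(¬q ∧ ¬r), 0
4. r, 0
5. ¬◇¬(¬q ∧ ¬r), 1
6. ¬q ∧ ¬r, 0
7. ¬q, 0
8. ¬r, 0
Accessibility: 0R0, 0R1, 1R0, 1R1
Branch closes: r and ¬r both at 0.
Every branch of the negation's tableau closes; the branch above is one of them.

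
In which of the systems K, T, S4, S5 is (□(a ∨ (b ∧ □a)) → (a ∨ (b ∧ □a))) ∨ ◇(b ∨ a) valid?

K-tableau for the negation ¬((□(a ∨ (b ∧ □a)) → (a ∨ (b ∧ □a))) ∨ ◇(b ∨ a)):
1. ¬((□(a ∨ (b ∧ □a)) → (a ∨ (b ∧ □a))) ∨ ◇(b ∨ a)), w0
2. ¬(□(a ∨ (b ∧ □a)) → (a ∨ (b ∧ □a))), w0
3. ¬◇(b ∨ a), w0
4. □(a ∨ (b ∧ □a)), w0
5. ¬(a ∨ (b ∧ □a)), w0
6. ¬a, w0
7. ¬(b ∧ □a), w0
8. ¬b, w0
Complete open branch: countermodel on a K-frame, so not valid in K.
T-tableau for the negation ¬((□(a ∨ (b ∧ □a)) → (a ∨ (b ∧ □a))) ∨ ◇(b ∨ a)):
1. ¬((□(a ∨ (b ∧ □a)) → (a ∨ (b ∧ □a))) ∨ ◇(b ∨ a)), w0
2. ¬(□(a ∨ (b ∧ □a)) → (a ∨ (b ∧ □a))), w0
3. ¬◇(b ∨ a), w0
4. □(a ∨ (b ∧ □a)), w0
5. ¬(a ∨ (b ∧ □a)), w0
6. ¬a, w0
7. ¬(b ∧ □a), w0
8. ¬(b ∨ a), w0
9. ¬b, w0
10. a ∨ (b ∧ □a), w0
11. ¬□a, w0
12. b ∧ □a, w0
13. b, w0
14. □a, w0
Accessibility: w0Rw0
Branch closes: b and ¬b both at w0.
Every branch closes (one shown): valid in T, hence also in S4, S5 (every theorem of T is a theorem of S4 and S5).

T, S4, S5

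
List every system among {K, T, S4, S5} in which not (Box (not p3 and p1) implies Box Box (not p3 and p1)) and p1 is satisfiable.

T-tableau for the formula:
1. not (Box (not p3 and p1) implies Box Box (not p3 and p1)) and p1, w0
2. not (Box (not p3 and p1) implies Box Box (not p3 and p1)), w0   [and-rule on 1]
3. p1, w0   [and-rule on 1]
4. Box (not p3 and p1), w0   [neg-implies-rule on 2]
5. not Box Box (not p3 and p1), w0   [neg-implies-rule on 2]
6. not p3 and p1, w0   [Box-rule on 4 via w0Rw0]
7. not p3, w0   [and-rule on 6]
8. not Box (not p3 and p1), w1   [neg-Box-rule on 5: fresh world w1, w0Rw1]
9. not p3 and p1, w1   [Box-rule on 4 via w0Rw1]
10. not p3, w1   [and-rule on 9]
11. p1, w1   [and-rule on 9]
12. not (not p3 and p1), w2   [neg-Box-rule on 8: fresh world w2, w1Rw2]
13. not p1, w2   [neg-and-rule on 12 (branches; this branch)]
Accessibility: w0Rw0, w0Rw1, w1Rw1, w1Rw2, w2Rw2
Complete open branch: satisfiable in T, hence also in K (this T-model is also a K-model).
S4-tableau for the formula:
1. not (Box (not p3 and p1) implies Box Box (not p3 and p1)) and p1, w0
2. not (Box (not p3 and p1) implies Box Box (not p3 and p1)), w0   [and-rule on 1]
3. p1, w0   [and-rule on 1]
4. Box (not p3 and p1), w0   [neg-implies-rule on 2]
5. not Box Box (not p3 and p1), w0   [neg-implies-rule on 2]
6. not p3 and p1, w0   [Box-rule on 4 via w0Rw0]
7. not p3, w0   [and-rule on 6]
8. not Box (not p3 and p1), w1   [neg-Box-rule on 5: fresh world w1, w0Rw1]
9. not p3 and p1, w1   [Box-rule on 4 via w0Rw1]
10. not p3, w1   [and-rule on 9]
11. p1, w1   [and-rule on 9]
12. not (not p3 and p1), w2   [neg-Box-rule on 8: fresh world w2, w1Rw2]
13. not p3 and p1, w2   [Box-rule on 4 via w0Rw2]
14. not p3, w2   [and-rule on 13]
15. p1, w2   [and-rule on 13]
16. not p1, w2   [neg-and-rule on 12 (branches; this branch)]
Accessibility: w0Rw0, w0Rw1, w0Rw2, w1Rw1, w1Rw2, w2Rw2
Branch closes: p1 and not p1 both at w2.
Every branch closes (one shown): unsatisfiable in S4, hence also in S5 (every S5-frame is an S4-frame).

K, T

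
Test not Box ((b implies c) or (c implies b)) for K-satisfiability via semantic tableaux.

Unsatisfiable

1. not Box ((b implies c) or (c implies b)), w0
2. not ((b implies c) or (c implies b)), w1   [neg-Box-rule on 1: fresh world w1, w0Rw1]
3. not (b implies c), w1   [neg-or-rule on 2]
4. not (c implies b), w1   [neg-or-rule on 2]
5. b, w1   [neg-implies-rule on 3]
6. not c, w1   [neg-implies-rule on 3]
7. c, w1   [neg-implies-rule on 4]
8. not b, w1   [neg-implies-rule on 4]
Accessibility: w0Rw1
Branch closes: c and not c both at w1.
(One branch shown.) All branches close.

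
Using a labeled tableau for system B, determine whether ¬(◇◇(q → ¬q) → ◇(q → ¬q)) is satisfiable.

Satisfiable (open branch found)

1. ¬(◇◇(q → ¬q) → ◇(q → ¬q)), w0
2. ◇◇(q → ¬q), w0   [¬→-rule on 1]
3. ¬◇(q → ¬q), w0   [¬→-rule on 1]
4. ¬(q → ¬q), w0   [¬◇-rule on 3 via w0Rw0]
5. q, w0   [¬→-rule on 4]
6. ◇(q → ¬q), w1   [◇-rule on 2: fresh world w1, w0Rw1]
7. ¬(q → ¬q), w1   [¬◇-rule on 3 via w0Rw1]
8. q, w1   [¬→-rule on 7]
9. q → ¬q, w2   [◇-rule on 6: fresh world w2, w1Rw2]
10. ¬q, w2   [→-rule on 9 (branches; this branch)]
Accessibility: w0Rw0, w0Rw1, w1Rw0, w1Rw1, w1Rw2, w2Rw1, w2Rw2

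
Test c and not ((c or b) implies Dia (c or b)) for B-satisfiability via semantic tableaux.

No, unsatisfiable

1. c and not ((c or b) implies Dia (c or b)), w0
2. c, w0
3. not ((c or b) implies Dia (c or b)), w0
4. c or b, w0
5. not Dia (c or b), w0
6. not (c or b), w0
7. not c, w0
8. not b, w0
Accessibility: w0Rw0
Branch closes: c and not c both at w0.
(One branch shown.) All branches close.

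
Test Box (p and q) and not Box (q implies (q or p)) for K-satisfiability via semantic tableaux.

1. Box (p and q) and not Box (q implies (q or p)), 0
2. Box (p and q), 0
3. not Box (q implies (q or p)), 0
4. not (q implies (q or p)), 1
5. q, 1
6. not (q or p), 1
7. not q, 1
8. not p, 1
Accessibility: 0R1
Branch closes: q and not q both at 1.
All branches of the tableau close; one closing branch shown above.

No, unsatisfiable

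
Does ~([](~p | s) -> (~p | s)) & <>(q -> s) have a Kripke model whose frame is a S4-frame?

1. ~([](~p | s) -> (~p | s)) & <>(q -> s), w0
2. ~([](~p | s) -> (~p | s)), w0
3. <>(q -> s), w0
4. [](~p | s), w0
5. ~(~p | s), w0
6. p, w0
7. ~s, w0
8. ~p | s, w0
9. s, w0
Accessibility: w0Rw0
Branch closes: s and ~s both at w0.
All branches of the tableau close; one closing branch shown above.

Unsatisfiable (every branch closes)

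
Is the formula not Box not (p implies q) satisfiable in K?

1. not Box not (p implies q), 0
2. p implies q, 1   [neg-Box-rule on 1: fresh world 1, 0R1]
3. q, 1   [implies-rule on 2 (branches; this branch)]
Accessibility: 0R1

Satisfiable (open branch found)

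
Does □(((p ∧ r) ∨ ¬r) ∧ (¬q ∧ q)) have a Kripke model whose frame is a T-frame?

No, unsatisfiable

1. □(((p ∧ r) ∨ ¬r) ∧ (¬q ∧ q)), 0
2. ((p ∧ r) ∨ ¬r) ∧ (¬q ∧ q), 0
3. (p ∧ r) ∨ ¬r, 0
4. ¬q ∧ q, 0
5. ¬q, 0
6. q, 0
Accessibility: 0R0
Branch closes: q and ¬q both at 0.
Every branch closes; the branch above is one of them.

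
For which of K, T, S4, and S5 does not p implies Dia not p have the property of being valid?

K-tableau for the negation not (not p implies Dia not p):
1. not (not p implies Dia not p), w0
2. not p, w0
3. not Dia not p, w0
Complete open branch: countermodel on a K-frame, so not valid in K.
T-tableau for the negation not (not p implies Dia not p):
1. not (not p implies Dia not p), w0
2. not p, w0
3. not Dia not p, w0
4. p, w0
Accessibility: w0Rw0
Branch closes: p and not p both at w0.
Every branch closes (one shown): valid in T, hence also in S4, S5 (every theorem of T is a theorem of S4 and S5).

T, S4, S5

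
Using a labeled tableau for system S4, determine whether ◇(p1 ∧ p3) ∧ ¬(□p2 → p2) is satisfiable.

Unsatisfiable (every branch closes)

1. ◇(p1 ∧ p3) ∧ ¬(□p2 → p2), u
2. ◇(p1 ∧ p3), u
3. ¬(□p2 → p2), u
4. □p2, u
5. ¬p2, u
6. p2, u
Accessibility: uRu
Branch closes: p2 and ¬p2 both at u.
Every branch closes; the branch above is one of them.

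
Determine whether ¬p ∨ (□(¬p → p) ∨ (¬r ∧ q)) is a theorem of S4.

Tableau for the negation ¬(¬p ∨ (□(¬p → p) ∨ (¬r ∧ q))):
1. ¬(¬p ∨ (□(¬p → p) ∨ (¬r ∧ q))), 0
2. p, 0   [¬∨-rule on 1]
3. ¬(□(¬p → p) ∨ (¬r ∧ q)), 0   [¬∨-rule on 1]
4. ¬□(¬p → p), 0   [¬∨-rule on 3]
5. ¬(¬r ∧ q), 0   [¬∨-rule on 3]
6. ¬q, 0   [¬∧-rule on 5 (branches; this branch)]
7. ¬(¬p → p), 1   [¬□-rule on 4: fresh world 1, 0R1]
8. ¬p, 1   [¬→-rule on 7]
Accessibility: 0R0, 0R1, 1R1
The negation has an open branch (countermodel exists).

Not valid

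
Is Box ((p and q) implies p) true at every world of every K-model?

Valid

Tableau for the negation not Box ((p and q) implies p):
1. not Box ((p and q) implies p), 0
2. not ((p and q) implies p), 1
3. p and q, 1
4. not p, 1
5. p, 1
6. q, 1
Accessibility: 0R1
Branch closes: p and not p both at 1.
Every branch of the negation's tableau closes; the branch above is one of them.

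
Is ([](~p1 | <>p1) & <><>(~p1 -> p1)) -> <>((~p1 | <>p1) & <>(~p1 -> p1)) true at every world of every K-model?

Valid in K

Tableau for the negation ~(([](~p1 | <>p1) & <><>(~p1 -> p1)) -> <>((~p1 | <>p1) & <>(~p1 -> p1))):
1. ~(([](~p1 | <>p1) & <><>(~p1 -> p1)) -> <>((~p1 | <>p1) & <>(~p1 -> p1))), u
2. [](~p1 | <>p1) & <><>(~p1 -> p1), u
3. ~<>((~p1 | <>p1) & <>(~p1 -> p1)), u
4. [](~p1 | <>p1), u
5. <><>(~p1 -> p1), u
6. <>(~p1 -> p1), v
7. ~((~p1 | <>p1) & <>(~p1 -> p1)), v
8. ~p1 | <>p1, v
9. ~<>(~p1 -> p1), v
10. <>p1, v
11. ~p1 -> p1, w
12. ~(~p1 -> p1), w
13. ~p1, w
14. p1, w
Accessibility: uRv, vRw
Branch closes: p1 and ~p1 both at w.
All branches of the negation close; one closing branch shown above.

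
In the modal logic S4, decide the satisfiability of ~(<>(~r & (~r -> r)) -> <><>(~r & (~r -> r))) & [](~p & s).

Unsatisfiable

1. ~(<>(~r & (~r -> r)) -> <><>(~r & (~r -> r))) & [](~p & s), u
2. ~(<>(~r & (~r -> r)) -> <><>(~r & (~r -> r))), u   [&-rule on 1]
3. [](~p & s), u   [&-rule on 1]
4. <>(~r & (~r -> r)), u   [~->-rule on 2]
5. ~<><>(~r & (~r -> r)), u   [~->-rule on 2]
6. ~p & s, u   [[]-rule on 3 via uRu]
7. ~p, u   [&-rule on 6]
8. s, u   [&-rule on 6]
9. ~<>(~r & (~r -> r)), u   [~<>-rule on 5 via uRu]
10. ~(~r & (~r -> r)), u   [~<>-rule on 9 via uRu]
11. ~(~r -> r), u   [~&-rule on 10 (branches; this branch)]
12. ~r, u   [~->-rule on 11]
13. ~r & (~r -> r), v   [<>-rule on 4: fresh world v, uRv]
14. ~r, v   [&-rule on 13]
15. ~r -> r, v   [&-rule on 13]
16. ~p & s, v   [[]-rule on 3 via uRv]
17. ~p, v   [&-rule on 16]
18. s, v   [&-rule on 16]
19. ~<>(~r & (~r -> r)), v   [~<>-rule on 5 via uRv]
20. ~(~r & (~r -> r)), v   [~<>-rule on 9 via uRv]
21. r, v   [->-rule on 15 (branches; this branch)]
Accessibility: uRu, uRv, vRv
Branch closes: r and ~r both at v.
(One branch shown.) All branches close.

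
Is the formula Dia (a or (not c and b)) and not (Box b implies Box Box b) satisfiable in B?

1. Dia (a or (not c and b)) and not (Box b implies Box Box b), 0
2. Dia (a or (not c and b)), 0
3. not (Box b implies Box Box b), 0
4. Box b, 0
5. not Box Box b, 0
6. b, 0
7. a or (not c and b), 1
8. b, 1
9. not c and b, 1
10. not c, 1
11. not Box b, 2
12. b, 2
13. not b, 3
Accessibility: 0R0, 0R1, 0R2, 1R0, 1R1, 2R0, 2R2, 2R3, 3R2, 3R3

Satisfiable (open branch found)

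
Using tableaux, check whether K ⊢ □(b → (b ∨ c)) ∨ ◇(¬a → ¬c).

Tableau for the negation ¬(□(b → (b ∨ c)) ∨ ◇(¬a → ¬c)):
1. ¬(□(b → (b ∨ c)) ∨ ◇(¬a → ¬c)), w0
2. ¬□(b → (b ∨ c)), w0
3. ¬◇(¬a → ¬c), w0
4. ¬(b → (b ∨ c)), w1
5. b, w1
6. ¬(b ∨ c), w1
7. ¬b, w1
8. ¬c, w1
Accessibility: w0Rw1
Branch closes: b and ¬b both at w1.
All branches of the negation close; one closing branch shown above.

Valid in K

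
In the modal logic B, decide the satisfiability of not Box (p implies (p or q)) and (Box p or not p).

1. not Box (p implies (p or q)) and (Box p or not p), w0
2. not Box (p implies (p or q)), w0
3. Box p or not p, w0
4. Box p, w0
5. p, w0
6. not (p implies (p or q)), w1
7. p, w1
8. not (p or q), w1
9. not p, w1
10. not q, w1
Accessibility: w0Rw0, w0Rw1, w1Rw0, w1Rw1
Branch closes: p and not p both at w1.
All branches of the tableau close; one closing branch shown above.

Unsatisfiable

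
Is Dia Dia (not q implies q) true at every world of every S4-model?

Invalid (countermodel exists)

Tableau for the negation not Dia Dia (not q implies q):
1. not Dia Dia (not q implies q), u
2. not Dia (not q implies q), u   [neg-Dia-rule on 1 via uRu]
3. not (not q implies q), u   [neg-Dia-rule on 2 via uRu]
4. not q, u   [neg-implies-rule on 3]
Accessibility: uRu
The negation has an open branch (countermodel exists).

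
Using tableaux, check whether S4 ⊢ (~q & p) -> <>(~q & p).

Valid

Tableau for the negation ~((~q & p) -> <>(~q & p)):
1. ~((~q & p) -> <>(~q & p)), w0
2. ~q & p, w0
3. ~<>(~q & p), w0
4. ~q, w0
5. p, w0
6. ~(~q & p), w0
7. ~p, w0
Accessibility: w0Rw0
Branch closes: p and ~p both at w0.
All branches of the negation close; one closing branch shown above.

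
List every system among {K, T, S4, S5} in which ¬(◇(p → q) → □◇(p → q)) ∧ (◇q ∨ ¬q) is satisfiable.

K, T, S4

S5-tableau for the formula:
1. ¬(◇(p → q) → □◇(p → q)) ∧ (◇q ∨ ¬q), w0
2. ¬(◇(p → q) → □◇(p → q)), w0
3. ◇q ∨ ¬q, w0
4. ◇(p → q), w0
5. ¬□◇(p → q), w0
6. ¬q, w0
7. p → q, w1
8. q, w1
9. ¬◇(p → q), w2
10. ¬(p → q), w0
11. p, w0
12. ¬(p → q), w1
13. p, w1
14. ¬q, w1
Accessibility: w0Rw0, w0Rw1, w0Rw2, w1Rw0, w1Rw1, w1Rw2, w2Rw0, w2Rw1, w2Rw2
Branch closes: q and ¬q both at w1.
Every branch closes (one shown): unsatisfiable in S5.
S4-tableau for the formula:
1. ¬(◇(p → q) → □◇(p → q)) ∧ (◇q ∨ ¬q), w0
2. ¬(◇(p → q) → □◇(p → q)), w0
3. ◇q ∨ ¬q, w0
4. ◇(p → q), w0
5. ¬□◇(p → q), w0
6. ¬q, w0
7. p → q, w1
8. q, w1
9. ¬◇(p → q), w2
10. ¬(p → q), w2
11. p, w2
12. ¬q, w2
Accessibility: w0Rw0, w0Rw1, w0Rw2, w1Rw1, w2Rw2
Complete open branch: satisfiable in S4, hence also in K, T (this S4-model is also a K-model and a T-model).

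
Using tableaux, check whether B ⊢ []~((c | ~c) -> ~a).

Tableau for the negation ~[]~((c | ~c) -> ~a):
1. ~[]~((c | ~c) -> ~a), 0
2. (c | ~c) -> ~a, 1
3. ~a, 1
Accessibility: 0R0, 0R1, 1R0, 1R1
The negation has an open branch (countermodel exists).

Not valid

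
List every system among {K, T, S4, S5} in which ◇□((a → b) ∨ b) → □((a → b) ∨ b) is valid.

S5-tableau for the negation ¬(◇□((a → b) ∨ b) → □((a → b) ∨ b)):
1. ¬(◇□((a → b) ∨ b) → □((a → b) ∨ b)), w0
2. ◇□((a → b) ∨ b), w0
3. ¬□((a → b) ∨ b), w0
4. □((a → b) ∨ b), w1
5. (a → b) ∨ b, w0
6. (a → b) ∨ b, w1
7. a → b, w0
8. a → b, w1
9. b, w0
10. b, w1
11. ¬((a → b) ∨ b), w2
12. ¬(a → b), w2
13. ¬b, w2
14. a, w2
15. (a → b) ∨ b, w2
16. a → b, w2
17. b, w2
Accessibility: w0Rw0, w0Rw1, w0Rw2, w1Rw0, w1Rw1, w1Rw2, w2Rw0, w2Rw1, w2Rw2
Branch closes: b and ¬b both at w2.
Every branch closes (one shown): valid in S5.
S4-tableau for the negation ¬(◇□((a → b) ∨ b) → □((a → b) ∨ b)):
1. ¬(◇□((a → b) ∨ b) → □((a → b) ∨ b)), w0
2. ◇□((a → b) ∨ b), w0
3. ¬□((a → b) ∨ b), w0
4. □((a → b) ∨ b), w1
5. (a → b) ∨ b, w1
6. b, w1
7. ¬((a → b) ∨ b), w2
8. ¬(a → b), w2
9. ¬b, w2
10. a, w2
Accessibility: w0Rw0, w0Rw1, w0Rw2, w1Rw1, w2Rw2
Complete open branch: countermodel on an S4-frame, so not valid in S4, nor in K, T (the same frame is also a K-frame and a T-frame).

S5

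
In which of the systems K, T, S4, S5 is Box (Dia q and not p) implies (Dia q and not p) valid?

T, S4, S5

K-tableau for the negation not (Box (Dia q and not p) implies (Dia q and not p)):
1. not (Box (Dia q and not p) implies (Dia q and not p)), u
2. Box (Dia q and not p), u   [neg-implies-rule on 1]
3. not (Dia q and not p), u   [neg-implies-rule on 1]
4. p, u   [neg-and-rule on 3 (branches; this branch)]
Complete open branch: countermodel on a K-frame, so not valid in K.
T-tableau for the negation not (Box (Dia q and not p) implies (Dia q and not p)):
1. not (Box (Dia q and not p) implies (Dia q and not p)), u
2. Box (Dia q and not p), u   [neg-implies-rule on 1]
3. not (Dia q and not p), u   [neg-implies-rule on 1]
4. Dia q and not p, u   [Box-rule on 2 via uRu]
5. Dia q, u   [and-rule on 4]
6. not p, u   [and-rule on 4]
7. not Dia q, u   [neg-and-rule on 3 (branches; this branch)]
8. not q, u   [neg-Dia-rule on 7 via uRu]
9. q, v   [Dia-rule on 5: fresh world v, uRv]
10. Dia q and not p, v   [Box-rule on 2 via uRv]
11. Dia q, v   [and-rule on 10]
12. not p, v   [and-rule on 10]
13. not q, v   [neg-Dia-rule on 7 via uRv]
Accessibility: uRu, uRv, vRv
Branch closes: q and not q both at v.
Every branch closes (one shown): valid in T, hence also in S4, S5 (every theorem of T is a theorem of S4 and S5).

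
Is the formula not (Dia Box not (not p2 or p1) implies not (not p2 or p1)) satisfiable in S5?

1. not (Dia Box not (not p2 or p1) implies not (not p2 or p1)), w0
2. Dia Box not (not p2 or p1), w0
3. not p2 or p1, w0
4. p1, w0
5. Box not (not p2 or p1), w1
6. not (not p2 or p1), w0
7. p2, w0
8. not p1, w0
Accessibility: w0Rw0, w0Rw1, w1Rw0, w1Rw1
Branch closes: p1 and not p1 both at w0.
All branches of the tableau close; one closing branch shown above.

Unsatisfiable (every branch closes)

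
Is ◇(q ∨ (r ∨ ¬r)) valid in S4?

Tableau for the negation ¬◇(q ∨ (r ∨ ¬r)):
1. ¬◇(q ∨ (r ∨ ¬r)), 0
2. ¬(q ∨ (r ∨ ¬r)), 0   [¬◇-rule on 1 via 0R0]
3. ¬q, 0   [¬∨-rule on 2]
4. ¬(r ∨ ¬r), 0   [¬∨-rule on 2]
5. ¬r, 0   [¬∨-rule on 4]
6. r, 0   [¬∨-rule on 4]
Accessibility: 0R0
Branch closes: r and ¬r both at 0.
Every branch of the negation's tableau closes; the branch above is one of them.

Valid in S4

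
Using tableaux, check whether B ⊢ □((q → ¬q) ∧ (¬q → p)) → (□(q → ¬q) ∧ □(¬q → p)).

Tableau for the negation ¬(□((q → ¬q) ∧ (¬q → p)) → (□(q → ¬q) ∧ □(¬q → p))):
1. ¬(□((q → ¬q) ∧ (¬q → p)) → (□(q → ¬q) ∧ □(¬q → p))), u
2. □((q → ¬q) ∧ (¬q → p)), u
3. ¬(□(q → ¬q) ∧ □(¬q → p)), u
4. (q → ¬q) ∧ (¬q → p), u
5. q → ¬q, u
6. ¬q → p, u
7. ¬□(¬q → p), u
8. ¬q, u
9. p, u
10. ¬(¬q → p), v
11. ¬q, v
12. ¬p, v
13. (q → ¬q) ∧ (¬q → p), v
14. q → ¬q, v
15. ¬q → p, v
16. p, v
Accessibility: uRu, uRv, vRu, vRv
Branch closes: p and ¬p both at v.
All branches of the negation close; one closing branch shown above.

Valid in B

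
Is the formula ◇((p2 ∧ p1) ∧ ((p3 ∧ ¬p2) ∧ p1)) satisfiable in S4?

No, unsatisfiable

1. ◇((p2 ∧ p1) ∧ ((p3 ∧ ¬p2) ∧ p1)), 0
2. (p2 ∧ p1) ∧ ((p3 ∧ ¬p2) ∧ p1), 1
3. p2 ∧ p1, 1
4. (p3 ∧ ¬p2) ∧ p1, 1
5. p2, 1
6. p1, 1
7. p3 ∧ ¬p2, 1
8. p3, 1
9. ¬p2, 1
Accessibility: 0R0, 0R1, 1R1
Branch closes: p2 and ¬p2 both at 1.
All branches of the tableau close; one closing branch shown above.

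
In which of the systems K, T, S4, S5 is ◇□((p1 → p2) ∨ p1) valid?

T, S4, S5

K-tableau for the negation ¬◇□((p1 → p2) ∨ p1):
1. ¬◇□((p1 → p2) ∨ p1), w0
Complete open branch: countermodel on a K-frame, so not valid in K.
T-tableau for the negation ¬◇□((p1 → p2) ∨ p1):
1. ¬◇□((p1 → p2) ∨ p1), w0
2. ¬□((p1 → p2) ∨ p1), w0   [¬◇-rule on 1 via w0Rw0]
3. ¬((p1 → p2) ∨ p1), w1   [¬□-rule on 2: fresh world w1, w0Rw1]
4. ¬(p1 → p2), w1   [¬∨-rule on 3]
5. ¬p1, w1   [¬∨-rule on 3]
6. p1, w1   [¬→-rule on 4]
7. ¬p2, w1   [¬→-rule on 4]
Accessibility: w0Rw0, w0Rw1, w1Rw1
Branch closes: p1 and ¬p1 both at w1.
Every branch closes (one shown): valid in T, hence also in S4, S5 (every theorem of T is a theorem of S4 and S5).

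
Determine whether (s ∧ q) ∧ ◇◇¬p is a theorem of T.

Tableau for the negation ¬((s ∧ q) ∧ ◇◇¬p):
1. ¬((s ∧ q) ∧ ◇◇¬p), u
2. ¬◇◇¬p, u   [¬∧-rule on 1 (branches; this branch)]
3. ¬◇¬p, u   [¬◇-rule on 2 via uRu]
4. p, u   [¬◇-rule on 3 via uRu]
Accessibility: uRu
The negation has an open branch (countermodel exists).

No, not valid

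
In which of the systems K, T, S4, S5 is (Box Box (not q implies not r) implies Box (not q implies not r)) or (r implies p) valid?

T, S4, S5

T-tableau for the negation not ((Box Box (not q implies not r) implies Box (not q implies not r)) or (r implies p)):
1. not ((Box Box (not q implies not r) implies Box (not q implies not r)) or (r implies p)), 0
2. not (Box Box (not q implies not r) implies Box (not q implies not r)), 0
3. not (r implies p), 0
4. Box Box (not q implies not r), 0
5. not Box (not q implies not r), 0
6. r, 0
7. not p, 0
8. Box (not q implies not r), 0
9. not q implies not r, 0
10. q, 0
11. not (not q implies not r), 1
12. not q, 1
13. r, 1
14. Box (not q implies not r), 1
15. not q implies not r, 1
16. not r, 1
Accessibility: 0R0, 0R1, 1R1
Branch closes: r and not r both at 1.
Every branch closes (one shown): valid in T, hence also in S4, S5 (every theorem of T is a theorem of S4 and S5).
K-tableau for the negation not ((Box Box (not q implies not r) implies Box (not q implies not r)) or (r implies p)):
1. not ((Box Box (not q implies not r) implies Box (not q implies not r)) or (r implies p)), 0
2. not (Box Box (not q implies not r) implies Box (not q implies not r)), 0
3. not (r implies p), 0
4. Box Box (not q implies not r), 0
5. not Box (not q implies not r), 0
6. r, 0
7. not p, 0
8. not (not q implies not r), 1
9. not q, 1
10. r, 1
11. Box (not q implies not r), 1
Accessibility: 0R1
Complete open branch: countermodel on a K-frame, so not valid in K.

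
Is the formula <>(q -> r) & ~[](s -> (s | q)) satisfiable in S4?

1. <>(q -> r) & ~[](s -> (s | q)), 0
2. <>(q -> r), 0
3. ~[](s -> (s | q)), 0
4. q -> r, 1
5. r, 1
6. ~(s -> (s | q)), 2
7. s, 2
8. ~(s | q), 2
9. ~s, 2
10. ~q, 2
Accessibility: 0R0, 0R1, 0R2, 1R1, 2R2
Branch closes: s and ~s both at 2.
Every branch closes; the branch above is one of them.

Unsatisfiable (every branch closes)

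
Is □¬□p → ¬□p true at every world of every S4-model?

Tableau for the negation ¬(□¬□p → ¬□p):
1. ¬(□¬□p → ¬□p), w0
2. □¬□p, w0
3. □p, w0
4. ¬□p, w0
5. p, w0
6. ¬p, w1
7. ¬□p, w1
8. p, w1
Accessibility: w0Rw0, w0Rw1, w1Rw1
Branch closes: p and ¬p both at w1.
Every branch of the negation's tableau closes; the branch above is one of them.

Valid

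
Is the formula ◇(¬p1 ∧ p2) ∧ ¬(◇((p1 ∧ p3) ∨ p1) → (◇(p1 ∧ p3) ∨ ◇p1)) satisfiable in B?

1. ◇(¬p1 ∧ p2) ∧ ¬(◇((p1 ∧ p3) ∨ p1) → (◇(p1 ∧ p3) ∨ ◇p1)), u
2. ◇(¬p1 ∧ p2), u
3. ¬(◇((p1 ∧ p3) ∨ p1) → (◇(p1 ∧ p3) ∨ ◇p1)), u
4. ◇((p1 ∧ p3) ∨ p1), u
5. ¬(◇(p1 ∧ p3) ∨ ◇p1), u
6. ¬◇(p1 ∧ p3), u
7. ¬◇p1, u
8. ¬(p1 ∧ p3), u
9. ¬p1, u
10. ¬p3, u
11. ¬p1 ∧ p2, v
12. ¬p1, v
13. p2, v
14. ¬(p1 ∧ p3), v
15. ¬p3, v
16. (p1 ∧ p3) ∨ p1, w
17. ¬(p1 ∧ p3), w
18. ¬p1, w
19. p1 ∧ p3, w
20. p1, w
21. p3, w
Accessibility: uRu, uRv, uRw, vRu, vRv, wRu, wRw
Branch closes: p1 and ¬p1 both at w.
Every branch closes; the branch above is one of them.

No, unsatisfiable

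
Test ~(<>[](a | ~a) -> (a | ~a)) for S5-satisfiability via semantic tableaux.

Unsatisfiable

1. ~(<>[](a | ~a) -> (a | ~a)), u
2. <>[](a | ~a), u
3. ~(a | ~a), u
4. ~a, u
5. a, u
Accessibility: uRu
Branch closes: a and ~a both at u.
Every branch closes; the branch above is one of them.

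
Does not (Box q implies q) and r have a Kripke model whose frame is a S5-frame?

Unsatisfiable (every branch closes)

1. not (Box q implies q) and r, w0
2. not (Box q implies q), w0
3. r, w0
4. Box q, w0
5. not q, w0
6. q, w0
Accessibility: w0Rw0
Branch closes: q and not q both at w0.
All branches of the tableau close; one closing branch shown above.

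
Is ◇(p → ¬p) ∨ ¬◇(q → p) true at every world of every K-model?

No, not valid

Tableau for the negation ¬(◇(p → ¬p) ∨ ¬◇(q → p)):
1. ¬(◇(p → ¬p) ∨ ¬◇(q → p)), w0
2. ¬◇(p → ¬p), w0
3. ◇(q → p), w0
4. q → p, w1
5. ¬(p → ¬p), w1
6. p, w1
Accessibility: w0Rw1
The negation has an open branch (countermodel exists).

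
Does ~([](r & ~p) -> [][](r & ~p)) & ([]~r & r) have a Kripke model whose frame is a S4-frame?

Unsatisfiable (every branch closes)

1. ~([](r & ~p) -> [][](r & ~p)) & ([]~r & r), u
2. ~([](r & ~p) -> [][](r & ~p)), u   [&-rule on 1]
3. []~r & r, u   [&-rule on 1]
4. [](r & ~p), u   [~->-rule on 2]
5. ~[][](r & ~p), u   [~->-rule on 2]
6. []~r, u   [&-rule on 3]
7. r, u   [&-rule on 3]
8. r & ~p, u   [[]-rule on 4 via uRu]
9. ~p, u   [&-rule on 8]
10. ~r, u   [[]-rule on 6 via uRu]
Accessibility: uRu
Branch closes: r and ~r both at u.
All branches of the tableau close; one closing branch shown above.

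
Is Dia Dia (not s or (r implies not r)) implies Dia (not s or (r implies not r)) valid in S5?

Yes, valid

Tableau for the negation not (Dia Dia (not s or (r implies not r)) implies Dia (not s or (r implies not r))):
1. not (Dia Dia (not s or (r implies not r)) implies Dia (not s or (r implies not r))), 0
2. Dia Dia (not s or (r implies not r)), 0
3. not Dia (not s or (r implies not r)), 0
4. not (not s or (r implies not r)), 0
5. s, 0
6. not (r implies not r), 0
7. r, 0
8. Dia (not s or (r implies not r)), 1
9. not (not s or (r implies not r)), 1
10. s, 1
11. not (r implies not r), 1
12. r, 1
13. not s or (r implies not r), 2
14. not (not s or (r implies not r)), 2
15. s, 2
16. not (r implies not r), 2
17. r, 2
18. r implies not r, 2
19. not r, 2
Accessibility: 0R0, 0R1, 0R2, 1R0, 1R1, 1R2, 2R0, 2R1, 2R2
Branch closes: r and not r both at 2.
Every branch of the negation's tableau closes; the branch above is one of them.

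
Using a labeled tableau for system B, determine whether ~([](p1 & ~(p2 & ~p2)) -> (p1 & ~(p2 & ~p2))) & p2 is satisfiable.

No, unsatisfiable

1. ~([](p1 & ~(p2 & ~p2)) -> (p1 & ~(p2 & ~p2))) & p2, 0
2. ~([](p1 & ~(p2 & ~p2)) -> (p1 & ~(p2 & ~p2))), 0   [&-rule on 1]
3. p2, 0   [&-rule on 1]
4. [](p1 & ~(p2 & ~p2)), 0   [~->-rule on 2]
5. ~(p1 & ~(p2 & ~p2)), 0   [~->-rule on 2]
6. p1 & ~(p2 & ~p2), 0   [[]-rule on 4 via 0R0]
7. p1, 0   [&-rule on 6]
8. ~(p2 & ~p2), 0   [&-rule on 6]
9. p2 & ~p2, 0   [~&-rule on 5 (branches; this branch)]
10. ~p2, 0   [&-rule on 9]
Accessibility: 0R0
Branch closes: p2 and ~p2 both at 0.
(One branch shown.) All branches close.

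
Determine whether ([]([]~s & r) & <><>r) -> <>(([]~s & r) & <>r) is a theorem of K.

Yes, valid

Tableau for the negation ~(([]([]~s & r) & <><>r) -> <>(([]~s & r) & <>r)):
1. ~(([]([]~s & r) & <><>r) -> <>(([]~s & r) & <>r)), w0
2. []([]~s & r) & <><>r, w0   [~->-rule on 1]
3. ~<>(([]~s & r) & <>r), w0   [~->-rule on 1]
4. []([]~s & r), w0   [&-rule on 2]
5. <><>r, w0   [&-rule on 2]
6. <>r, w1   [<>-rule on 5: fresh world w1, w0Rw1]
7. ~(([]~s & r) & <>r), w1   [~<>-rule on 3 via w0Rw1]
8. []~s & r, w1   [[]-rule on 4 via w0Rw1]
9. []~s, w1   [&-rule on 8]
10. r, w1   [&-rule on 8]
11. ~([]~s & r), w1   [~&-rule on 7 (branches; this branch)]
12. ~[]~s, w1   [~&-rule on 11 (branches; this branch)]
13. r, w2   [<>-rule on 6: fresh world w2, w1Rw2]
14. ~s, w2   [[]-rule on 9 via w1Rw2]
15. s, w3   [~[]-rule on 12: fresh world w3, w1Rw3]
16. ~s, w3   [[]-rule on 9 via w1Rw3]
Accessibility: w0Rw1, w1Rw2, w1Rw3
Branch closes: s and ~s both at w3.
All branches of the negation close; one closing branch shown above.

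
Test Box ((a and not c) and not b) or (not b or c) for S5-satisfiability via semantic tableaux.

1. Box ((a and not c) and not b) or (not b or c), w0
2. not b or c, w0
3. c, w0
Accessibility: w0Rw0

Yes, satisfiable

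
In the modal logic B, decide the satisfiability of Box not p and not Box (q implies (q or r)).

Unsatisfiable

1. Box not p and not Box (q implies (q or r)), 0
2. Box not p, 0   [and-rule on 1]
3. not Box (q implies (q or r)), 0   [and-rule on 1]
4. not p, 0   [Box-rule on 2 via 0R0]
5. not (q implies (q or r)), 1   [neg-Box-rule on 3: fresh world 1, 0R1]
6. q, 1   [neg-implies-rule on 5]
7. not (q or r), 1   [neg-implies-rule on 5]
8. not q, 1   [neg-or-rule on 7]
9. not r, 1   [neg-or-rule on 7]
Accessibility: 0R0, 0R1, 1R0, 1R1
Branch closes: q and not q both at 1.
Every branch closes; the branch above is one of them.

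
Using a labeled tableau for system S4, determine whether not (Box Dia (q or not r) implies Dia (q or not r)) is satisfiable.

No, unsatisfiable

1. not (Box Dia (q or not r) implies Dia (q or not r)), u
2. Box Dia (q or not r), u   [neg-implies-rule on 1]
3. not Dia (q or not r), u   [neg-implies-rule on 1]
4. Dia (q or not r), u   [Box-rule on 2 via uRu]
5. not (q or not r), u   [neg-Dia-rule on 3 via uRu]
6. not q, u   [neg-or-rule on 5]
7. r, u   [neg-or-rule on 5]
8. q or not r, v   [Dia-rule on 4: fresh world v, uRv]
9. Dia (q or not r), v   [Box-rule on 2 via uRv]
10. not (q or not r), v   [neg-Dia-rule on 3 via uRv]
11. not q, v   [neg-or-rule on 10]
12. r, v   [neg-or-rule on 10]
13. not r, v   [or-rule on 8 (branches; this branch)]
Accessibility: uRu, uRv, vRv
Branch closes: r and not r both at v.
Every branch closes; the branch above is one of them.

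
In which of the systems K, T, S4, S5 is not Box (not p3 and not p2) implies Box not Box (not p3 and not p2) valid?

S4-tableau for the negation not (not Box (not p3 and not p2) implies Box not Box (not p3 and not p2)):
1. not (not Box (not p3 and not p2) implies Box not Box (not p3 and not p2)), 0
2. not Box (not p3 and not p2), 0
3. not Box not Box (not p3 and not p2), 0
4. not (not p3 and not p2), 1
5. p2, 1
6. Box (not p3 and not p2), 2
7. not p3 and not p2, 2
8. not p3, 2
9. not p2, 2
Accessibility: 0R0, 0R1, 0R2, 1R1, 2R2
Complete open branch: countermodel on an S4-frame, so not valid in S4, nor in K, T (the same frame is also a K-frame and a T-frame).
S5-tableau for the negation not (not Box (not p3 and not p2) implies Box not Box (not p3 and not p2)):
1. not (not Box (not p3 and not p2) implies Box not Box (not p3 and not p2)), 0
2. not Box (not p3 and not p2), 0
3. not Box not Box (not p3 and not p2), 0
4. not (not p3 and not p2), 1
5. p2, 1
6. Box (not p3 and not p2), 2
7. not p3 and not p2, 0
8. not p3, 0
9. not p2, 0
10. not p3 and not p2, 1
11. not p3, 1
12. not p2, 1
Accessibility: 0R0, 0R1, 0R2, 1R0, 1R1, 1R2, 2R0, 2R1, 2R2
Branch closes: p2 and not p2 both at 1.
Every branch closes (one shown): valid in S5.

S5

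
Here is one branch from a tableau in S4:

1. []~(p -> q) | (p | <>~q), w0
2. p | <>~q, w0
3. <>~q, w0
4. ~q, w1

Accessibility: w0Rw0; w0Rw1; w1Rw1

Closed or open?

Not closed

No atom appears with both signs at the same world.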